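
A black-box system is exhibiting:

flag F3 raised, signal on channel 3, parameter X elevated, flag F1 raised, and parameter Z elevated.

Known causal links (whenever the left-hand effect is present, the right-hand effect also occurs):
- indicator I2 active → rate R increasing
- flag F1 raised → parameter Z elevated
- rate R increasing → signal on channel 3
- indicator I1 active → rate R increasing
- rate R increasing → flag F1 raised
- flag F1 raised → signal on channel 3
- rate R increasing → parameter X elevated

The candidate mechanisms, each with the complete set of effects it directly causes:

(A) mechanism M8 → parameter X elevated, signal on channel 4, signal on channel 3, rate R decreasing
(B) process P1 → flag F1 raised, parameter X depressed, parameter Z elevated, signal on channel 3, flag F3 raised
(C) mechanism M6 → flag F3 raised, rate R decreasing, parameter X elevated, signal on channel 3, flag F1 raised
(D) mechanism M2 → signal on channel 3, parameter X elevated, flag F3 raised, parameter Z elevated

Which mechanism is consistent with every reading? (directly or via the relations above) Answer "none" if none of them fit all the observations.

C

For each candidate, compare predicted effects to what was observed:
(A) mechanism M8 — does not account for flag F3 raised, flag F1 raised, parameter Z elevated
(B) process P1 — fails on parameter X elevated (predicts parameter X depressed, not parameter X elevated)
(C) mechanism M6 — accounts for every observation (parameter Z elevated through flag F1 raised → parameter Z elevated)
(D) mechanism M2 — does not account for flag F1 raised
(C) alone accounts for all the evidence.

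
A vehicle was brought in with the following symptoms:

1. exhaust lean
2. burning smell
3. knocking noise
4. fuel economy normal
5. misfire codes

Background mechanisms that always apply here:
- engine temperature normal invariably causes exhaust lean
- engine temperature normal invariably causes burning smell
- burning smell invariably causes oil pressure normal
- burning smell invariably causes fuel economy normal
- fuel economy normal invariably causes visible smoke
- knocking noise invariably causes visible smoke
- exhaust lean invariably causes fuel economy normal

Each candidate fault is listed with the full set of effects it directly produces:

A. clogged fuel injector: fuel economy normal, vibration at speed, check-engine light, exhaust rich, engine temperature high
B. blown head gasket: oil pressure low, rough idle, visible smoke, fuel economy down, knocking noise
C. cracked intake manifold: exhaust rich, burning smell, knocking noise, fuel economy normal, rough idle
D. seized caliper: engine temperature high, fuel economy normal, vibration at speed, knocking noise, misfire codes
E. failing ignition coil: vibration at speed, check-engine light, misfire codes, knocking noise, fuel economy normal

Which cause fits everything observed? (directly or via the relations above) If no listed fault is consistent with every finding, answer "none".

For each candidate, compare predicted effects to what was observed:
(A) clogged fuel injector — fails on exhaust lean, burning smell, knocking noise, misfire codes (predicts exhaust rich, not exhaust lean)
(B) blown head gasket — exhaust lean miss; burning smell miss; knocking noise match; fuel economy normal miss; misfire codes miss
(C) cracked intake manifold — exhaust lean miss; burning smell match; knocking noise match; fuel economy normal match; misfire codes miss
(D) seized caliper — does not account for exhaust lean, burning smell
(E) failing ignition coil — does not account for exhaust lean, burning smell
Every candidate fails on at least one observation.

none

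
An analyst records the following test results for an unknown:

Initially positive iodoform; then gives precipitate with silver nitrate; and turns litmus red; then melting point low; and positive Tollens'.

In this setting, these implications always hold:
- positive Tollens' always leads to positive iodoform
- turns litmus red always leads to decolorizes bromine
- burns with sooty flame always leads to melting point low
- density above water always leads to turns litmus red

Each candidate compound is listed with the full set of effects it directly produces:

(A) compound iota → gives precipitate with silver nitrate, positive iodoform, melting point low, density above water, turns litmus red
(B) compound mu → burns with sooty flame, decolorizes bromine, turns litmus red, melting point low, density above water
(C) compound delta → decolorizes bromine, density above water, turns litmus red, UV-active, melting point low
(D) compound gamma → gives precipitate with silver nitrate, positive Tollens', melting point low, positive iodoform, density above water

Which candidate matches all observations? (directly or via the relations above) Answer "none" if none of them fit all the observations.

D

Checking each candidate against the observations:
(A) compound iota — positive iodoform yes; gives precipitate with silver nitrate yes; turns litmus red yes; melting point low yes; positive Tollens' NO
(B) compound mu — positive iodoform NO; gives precipitate with silver nitrate NO; turns litmus red yes; melting point low yes; positive Tollens' NO
(C) compound delta — does not account for positive iodoform, gives precipitate with silver nitrate, positive Tollens'
(D) compound gamma — accounts for every observation (turns litmus red via density above water → turns litmus red)
(D) is the only candidate with no mismatches.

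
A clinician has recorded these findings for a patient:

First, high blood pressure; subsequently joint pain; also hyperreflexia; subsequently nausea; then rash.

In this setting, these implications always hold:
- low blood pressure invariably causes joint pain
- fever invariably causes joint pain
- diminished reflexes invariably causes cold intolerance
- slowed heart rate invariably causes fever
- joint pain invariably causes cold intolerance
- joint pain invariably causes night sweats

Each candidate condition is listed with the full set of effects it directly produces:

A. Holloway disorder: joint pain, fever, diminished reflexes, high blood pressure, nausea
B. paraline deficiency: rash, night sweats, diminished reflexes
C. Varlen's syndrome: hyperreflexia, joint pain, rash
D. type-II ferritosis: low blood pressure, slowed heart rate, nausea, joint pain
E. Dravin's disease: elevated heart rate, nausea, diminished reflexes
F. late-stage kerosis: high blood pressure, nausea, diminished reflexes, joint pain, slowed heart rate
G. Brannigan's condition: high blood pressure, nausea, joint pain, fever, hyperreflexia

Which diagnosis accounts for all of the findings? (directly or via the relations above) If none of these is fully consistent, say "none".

none

For each candidate, compare predicted effects to what was observed:
(A) Holloway disorder — fails on hyperreflexia, rash (predicts diminished reflexes, not hyperreflexia)
(B) paraline deficiency — high blood pressure miss; joint pain miss; hyperreflexia miss; nausea miss; rash match
(C) Varlen's syndrome — does not account for high blood pressure, nausea
(D) type-II ferritosis — high blood pressure miss; joint pain match; hyperreflexia miss; nausea match; rash miss
(E) Dravin's disease — fails on high blood pressure, joint pain, hyperreflexia, rash (predicts diminished reflexes, not hyperreflexia)
(F) late-stage kerosis — fails on hyperreflexia, rash (predicts diminished reflexes, not hyperreflexia)
(G) Brannigan's condition — does not account for rash
No candidate is consistent with all observations.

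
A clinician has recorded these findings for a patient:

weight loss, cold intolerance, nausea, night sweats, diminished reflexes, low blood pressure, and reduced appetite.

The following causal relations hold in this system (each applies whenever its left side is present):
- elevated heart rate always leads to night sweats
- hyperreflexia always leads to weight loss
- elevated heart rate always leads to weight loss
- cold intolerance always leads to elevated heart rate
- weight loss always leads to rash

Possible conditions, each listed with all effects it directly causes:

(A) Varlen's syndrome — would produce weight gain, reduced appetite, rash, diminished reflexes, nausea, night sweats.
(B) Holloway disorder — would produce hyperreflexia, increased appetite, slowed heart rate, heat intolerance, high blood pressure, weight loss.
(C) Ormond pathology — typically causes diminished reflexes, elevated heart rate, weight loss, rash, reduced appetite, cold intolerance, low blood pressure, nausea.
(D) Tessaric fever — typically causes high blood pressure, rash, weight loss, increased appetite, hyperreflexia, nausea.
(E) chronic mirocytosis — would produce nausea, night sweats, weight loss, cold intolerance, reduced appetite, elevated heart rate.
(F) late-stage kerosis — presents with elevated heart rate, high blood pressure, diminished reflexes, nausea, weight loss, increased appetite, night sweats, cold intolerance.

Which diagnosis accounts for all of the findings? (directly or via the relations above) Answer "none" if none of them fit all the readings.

C

Checking each candidate against the observations:
(A) Varlen's syndrome — fails on weight loss, cold intolerance, low blood pressure (predicts weight gain, not weight loss)
(B) Holloway disorder — fails on cold intolerance, nausea, night sweats, diminished reflexes, low blood pressure, reduced appetite (predicts heat intolerance, not cold intolerance; predicts hyperreflexia, not diminished reflexes; predicts high blood pressure, not low blood pressure; predicts increased appetite, not reduced appetite)
(C) Ormond pathology — weight loss +; cold intolerance +; nausea +; night sweats + (via elevated heart rate → night sweats); diminished reflexes +; low blood pressure +; reduced appetite +
(D) Tessaric fever — weight loss +; cold intolerance -; nausea +; night sweats -; diminished reflexes -; low blood pressure -; reduced appetite -
(E) chronic mirocytosis — weight loss +; cold intolerance +; nausea +; night sweats +; diminished reflexes -; low blood pressure -; reduced appetite +
(F) late-stage kerosis — fails on low blood pressure, reduced appetite (predicts high blood pressure, not low blood pressure; predicts increased appetite, not reduced appetite)
(C) alone accounts for all the evidence.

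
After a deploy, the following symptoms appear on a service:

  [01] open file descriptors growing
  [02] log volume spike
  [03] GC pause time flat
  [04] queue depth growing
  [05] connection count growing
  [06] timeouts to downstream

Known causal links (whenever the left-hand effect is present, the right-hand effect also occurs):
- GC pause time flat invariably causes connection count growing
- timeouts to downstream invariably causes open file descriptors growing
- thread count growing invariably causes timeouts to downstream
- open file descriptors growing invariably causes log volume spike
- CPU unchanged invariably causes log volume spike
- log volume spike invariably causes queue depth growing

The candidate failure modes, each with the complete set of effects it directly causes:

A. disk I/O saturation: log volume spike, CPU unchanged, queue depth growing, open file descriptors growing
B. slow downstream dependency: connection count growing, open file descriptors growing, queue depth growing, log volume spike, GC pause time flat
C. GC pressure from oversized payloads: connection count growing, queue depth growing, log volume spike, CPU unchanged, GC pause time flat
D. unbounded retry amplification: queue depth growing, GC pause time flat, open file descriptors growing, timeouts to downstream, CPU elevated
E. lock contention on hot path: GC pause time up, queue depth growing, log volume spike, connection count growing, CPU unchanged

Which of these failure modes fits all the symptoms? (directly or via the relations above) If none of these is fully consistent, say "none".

For each candidate, compare predicted effects to what was observed:
(A) disk I/O saturation — does not account for GC pause time flat, connection count growing, timeouts to downstream
(B) slow downstream dependency — open file descriptors growing +; log volume spike +; GC pause time flat +; queue depth growing +; connection count growing +; timeouts to downstream -
(C) GC pressure from oversized payloads — does not account for open file descriptors growing, timeouts to downstream
(D) unbounded retry amplification — accounts for every observation (log volume spike by open file descriptors growing → log volume spike)
(E) lock contention on hot path — fails on open file descriptors growing, GC pause time flat, timeouts to downstream (predicts GC pause time up, not GC pause time flat)
(D) is the only candidate with no mismatches.

D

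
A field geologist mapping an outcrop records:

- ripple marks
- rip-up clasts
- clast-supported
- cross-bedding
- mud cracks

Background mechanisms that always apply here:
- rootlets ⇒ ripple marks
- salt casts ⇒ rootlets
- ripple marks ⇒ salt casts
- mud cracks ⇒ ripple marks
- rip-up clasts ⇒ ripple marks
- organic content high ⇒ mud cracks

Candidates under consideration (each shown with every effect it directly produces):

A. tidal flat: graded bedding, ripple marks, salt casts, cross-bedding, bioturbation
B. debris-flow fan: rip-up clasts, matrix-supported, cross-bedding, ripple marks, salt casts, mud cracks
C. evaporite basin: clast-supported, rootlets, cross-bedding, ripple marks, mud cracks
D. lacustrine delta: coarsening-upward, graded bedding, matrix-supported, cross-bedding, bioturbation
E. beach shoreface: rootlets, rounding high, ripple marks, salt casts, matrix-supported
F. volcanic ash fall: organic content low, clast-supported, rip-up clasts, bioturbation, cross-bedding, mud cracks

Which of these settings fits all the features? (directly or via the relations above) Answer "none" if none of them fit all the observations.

For each candidate, compare predicted effects to what was observed:
(A) tidal flat — ripple marks match; rip-up clasts miss; clast-supported miss; cross-bedding match; mud cracks miss
(B) debris-flow fan — ripple marks match; rip-up clasts match; clast-supported miss; cross-bedding match; mud cracks match
(C) evaporite basin — ripple marks match; rip-up clasts miss; clast-supported match; cross-bedding match; mud cracks match
(D) lacustrine delta — ripple marks miss; rip-up clasts miss; clast-supported miss; cross-bedding match; mud cracks miss
(E) beach shoreface — ripple marks match; rip-up clasts miss; clast-supported miss; cross-bedding miss; mud cracks miss
(F) volcanic ash fall — ripple marks match (through rip-up clasts → ripple marks); rip-up clasts match; clast-supported match; cross-bedding match; mud cracks match
(F) is the only candidate with no mismatches.

F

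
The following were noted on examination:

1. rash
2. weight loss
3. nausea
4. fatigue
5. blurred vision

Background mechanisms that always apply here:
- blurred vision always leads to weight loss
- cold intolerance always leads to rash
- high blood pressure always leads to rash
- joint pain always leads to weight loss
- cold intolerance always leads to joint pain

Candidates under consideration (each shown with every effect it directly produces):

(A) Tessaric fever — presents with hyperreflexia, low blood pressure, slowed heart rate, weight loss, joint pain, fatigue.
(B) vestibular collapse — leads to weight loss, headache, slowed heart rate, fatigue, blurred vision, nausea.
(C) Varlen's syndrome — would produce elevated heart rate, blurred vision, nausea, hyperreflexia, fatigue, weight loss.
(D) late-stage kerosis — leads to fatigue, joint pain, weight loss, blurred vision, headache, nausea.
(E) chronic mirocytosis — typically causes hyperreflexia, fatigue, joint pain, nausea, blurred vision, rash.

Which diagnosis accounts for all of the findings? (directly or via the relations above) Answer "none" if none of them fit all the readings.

E

Testing each hypothesis:
(A) Tessaric fever — does not account for rash, nausea, blurred vision
(B) vestibular collapse — rash miss; weight loss match; nausea match; fatigue match; blurred vision match
(C) Varlen's syndrome — rash miss; weight loss match; nausea match; fatigue match; blurred vision match
(D) late-stage kerosis — does not account for rash
(E) chronic mirocytosis — rash match; weight loss match (through joint pain → weight loss); nausea match; fatigue match; blurred vision match
Only (E) is consistent with every observation.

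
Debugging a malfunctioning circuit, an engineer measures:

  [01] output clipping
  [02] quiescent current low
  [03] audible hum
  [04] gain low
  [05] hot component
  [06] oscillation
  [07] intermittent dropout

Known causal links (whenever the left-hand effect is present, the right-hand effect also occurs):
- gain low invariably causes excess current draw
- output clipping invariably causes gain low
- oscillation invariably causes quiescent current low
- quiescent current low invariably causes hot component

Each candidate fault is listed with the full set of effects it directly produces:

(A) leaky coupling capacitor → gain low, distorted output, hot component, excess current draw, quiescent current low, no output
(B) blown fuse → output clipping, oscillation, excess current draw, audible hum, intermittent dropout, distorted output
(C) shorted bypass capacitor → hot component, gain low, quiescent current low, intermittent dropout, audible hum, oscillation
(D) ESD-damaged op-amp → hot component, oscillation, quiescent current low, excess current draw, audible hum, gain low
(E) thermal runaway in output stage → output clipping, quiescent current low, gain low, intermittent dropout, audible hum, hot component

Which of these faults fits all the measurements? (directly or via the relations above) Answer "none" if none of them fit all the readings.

Testing each hypothesis:
(A) leaky coupling capacitor — output clipping NO; quiescent current low yes; audible hum NO; gain low yes; hot component yes; oscillation NO; intermittent dropout NO
(B) blown fuse — output clipping yes; quiescent current low yes (through oscillation → quiescent current low); audible hum yes; gain low yes (through output clipping → gain low); hot component yes (through oscillation → quiescent current low → hot component); oscillation yes; intermittent dropout yes
(C) shorted bypass capacitor — output clipping NO; quiescent current low yes; audible hum yes; gain low yes; hot component yes; oscillation yes; intermittent dropout yes
(D) ESD-damaged op-amp — output clipping NO; quiescent current low yes; audible hum yes; gain low yes; hot component yes; oscillation yes; intermittent dropout NO
(E) thermal runaway in output stage — does not account for oscillation
(B) is the only candidate with no mismatches.

B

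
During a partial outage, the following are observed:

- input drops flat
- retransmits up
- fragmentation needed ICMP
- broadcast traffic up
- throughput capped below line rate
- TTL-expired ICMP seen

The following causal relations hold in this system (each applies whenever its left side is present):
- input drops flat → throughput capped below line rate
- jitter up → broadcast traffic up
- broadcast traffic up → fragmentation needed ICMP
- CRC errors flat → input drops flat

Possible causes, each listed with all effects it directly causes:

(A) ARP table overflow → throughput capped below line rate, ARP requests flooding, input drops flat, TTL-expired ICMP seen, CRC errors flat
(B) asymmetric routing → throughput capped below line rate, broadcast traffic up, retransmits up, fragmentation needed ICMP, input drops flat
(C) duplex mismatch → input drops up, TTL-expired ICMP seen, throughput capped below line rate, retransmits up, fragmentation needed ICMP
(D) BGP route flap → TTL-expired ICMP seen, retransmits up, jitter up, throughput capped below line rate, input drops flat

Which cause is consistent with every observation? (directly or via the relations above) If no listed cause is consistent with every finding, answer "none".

For each candidate, compare predicted effects to what was observed:
(A) ARP table overflow — input drops flat yes; retransmits up NO; fragmentation needed ICMP NO; broadcast traffic up NO; throughput capped below line rate yes; TTL-expired ICMP seen yes
(B) asymmetric routing — input drops flat yes; retransmits up yes; fragmentation needed ICMP yes; broadcast traffic up yes; throughput capped below line rate yes; TTL-expired ICMP seen NO
(C) duplex mismatch — input drops flat NO; retransmits up yes; fragmentation needed ICMP yes; broadcast traffic up NO; throughput capped below line rate yes; TTL-expired ICMP seen yes
(D) BGP route flap — accounts for every observation (fragmentation needed ICMP via jitter up → broadcast traffic up → fragmentation needed ICMP)
(D) is the only candidate with no mismatches.

D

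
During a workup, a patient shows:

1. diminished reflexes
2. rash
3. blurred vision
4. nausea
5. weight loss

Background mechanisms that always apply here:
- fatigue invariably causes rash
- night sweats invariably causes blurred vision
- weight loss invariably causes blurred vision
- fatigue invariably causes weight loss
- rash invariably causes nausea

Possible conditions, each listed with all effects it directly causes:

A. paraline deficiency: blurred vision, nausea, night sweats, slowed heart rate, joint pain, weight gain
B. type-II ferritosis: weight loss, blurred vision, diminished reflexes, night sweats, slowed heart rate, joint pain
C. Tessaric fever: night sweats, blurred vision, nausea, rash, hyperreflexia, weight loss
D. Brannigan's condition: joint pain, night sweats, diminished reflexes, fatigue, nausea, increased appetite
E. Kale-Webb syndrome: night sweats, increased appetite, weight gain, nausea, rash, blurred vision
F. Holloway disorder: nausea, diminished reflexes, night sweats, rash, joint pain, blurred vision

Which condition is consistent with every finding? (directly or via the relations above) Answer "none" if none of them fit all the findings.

D

Checking each candidate against the observations:
(A) paraline deficiency — diminished reflexes miss; rash miss; blurred vision match; nausea match; weight loss miss
(B) type-II ferritosis — does not account for rash, nausea
(C) Tessaric fever — diminished reflexes miss; rash match; blurred vision match; nausea match; weight loss match
(D) Brannigan's condition — diminished reflexes match; rash match (by fatigue → rash); blurred vision match (by night sweats → blurred vision); nausea match; weight loss match (by fatigue → weight loss)
(E) Kale-Webb syndrome — diminished reflexes miss; rash match; blurred vision match; nausea match; weight loss miss
(F) Holloway disorder — diminished reflexes match; rash match; blurred vision match; nausea match; weight loss miss
(D) alone accounts for all the evidence.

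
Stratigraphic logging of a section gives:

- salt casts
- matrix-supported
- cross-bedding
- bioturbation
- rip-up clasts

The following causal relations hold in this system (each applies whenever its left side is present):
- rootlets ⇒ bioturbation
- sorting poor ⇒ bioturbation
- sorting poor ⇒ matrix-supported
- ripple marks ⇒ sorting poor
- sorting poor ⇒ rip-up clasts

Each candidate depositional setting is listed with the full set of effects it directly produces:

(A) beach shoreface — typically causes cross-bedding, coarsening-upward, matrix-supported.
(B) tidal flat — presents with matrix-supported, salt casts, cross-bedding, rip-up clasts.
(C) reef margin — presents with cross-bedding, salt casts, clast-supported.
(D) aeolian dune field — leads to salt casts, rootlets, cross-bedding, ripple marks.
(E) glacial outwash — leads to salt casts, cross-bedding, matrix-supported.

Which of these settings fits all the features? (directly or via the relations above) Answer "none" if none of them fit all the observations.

Checking each candidate against the observations:
(A) beach shoreface — salt casts NO; matrix-supported yes; cross-bedding yes; bioturbation NO; rip-up clasts NO
(B) tidal flat — salt casts yes; matrix-supported yes; cross-bedding yes; bioturbation NO; rip-up clasts yes
(C) reef margin — fails on matrix-supported, bioturbation, rip-up clasts (predicts clast-supported, not matrix-supported)
(D) aeolian dune field — salt casts yes; matrix-supported yes (by ripple marks → sorting poor → matrix-supported); cross-bedding yes; bioturbation yes (by rootlets → bioturbation); rip-up clasts yes (by ripple marks → sorting poor → rip-up clasts)
(E) glacial outwash — salt casts yes; matrix-supported yes; cross-bedding yes; bioturbation NO; rip-up clasts NO
(D) alone accounts for all the evidence.

D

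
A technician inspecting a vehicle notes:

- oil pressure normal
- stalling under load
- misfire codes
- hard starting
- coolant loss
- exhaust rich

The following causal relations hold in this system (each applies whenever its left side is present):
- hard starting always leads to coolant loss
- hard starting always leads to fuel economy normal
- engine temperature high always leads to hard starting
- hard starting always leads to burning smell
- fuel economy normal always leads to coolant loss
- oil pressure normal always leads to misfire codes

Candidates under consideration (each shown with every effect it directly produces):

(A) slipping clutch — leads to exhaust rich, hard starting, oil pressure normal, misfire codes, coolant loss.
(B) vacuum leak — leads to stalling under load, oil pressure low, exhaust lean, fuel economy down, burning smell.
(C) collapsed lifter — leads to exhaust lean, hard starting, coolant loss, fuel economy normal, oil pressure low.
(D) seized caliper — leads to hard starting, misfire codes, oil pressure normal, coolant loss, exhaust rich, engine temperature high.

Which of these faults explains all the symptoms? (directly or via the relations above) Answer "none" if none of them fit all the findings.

none

Per-candidate check:
(A) slipping clutch — oil pressure normal yes; stalling under load NO; misfire codes yes; hard starting yes; coolant loss yes; exhaust rich yes
(B) vacuum leak — oil pressure normal NO; stalling under load yes; misfire codes NO; hard starting NO; coolant loss NO; exhaust rich NO
(C) collapsed lifter — fails on oil pressure normal, stalling under load, misfire codes, exhaust rich (predicts oil pressure low, not oil pressure normal; predicts exhaust lean, not exhaust rich)
(D) seized caliper — oil pressure normal yes; stalling under load NO; misfire codes yes; hard starting yes; coolant loss yes; exhaust rich yes
None of the listed candidates fits everything.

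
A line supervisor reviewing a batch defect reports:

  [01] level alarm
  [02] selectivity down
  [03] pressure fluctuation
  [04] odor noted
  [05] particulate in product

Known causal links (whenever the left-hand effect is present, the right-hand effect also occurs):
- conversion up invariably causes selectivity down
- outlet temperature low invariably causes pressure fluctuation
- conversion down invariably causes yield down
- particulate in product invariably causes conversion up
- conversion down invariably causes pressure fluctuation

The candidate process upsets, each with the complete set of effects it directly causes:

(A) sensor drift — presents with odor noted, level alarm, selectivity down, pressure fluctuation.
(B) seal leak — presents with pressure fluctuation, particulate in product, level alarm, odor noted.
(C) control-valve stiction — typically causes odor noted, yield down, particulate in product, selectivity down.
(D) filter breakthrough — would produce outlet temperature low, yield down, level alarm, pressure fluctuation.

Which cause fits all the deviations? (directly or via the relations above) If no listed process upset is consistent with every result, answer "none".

B

For each candidate, compare predicted effects to what was observed:
(A) sensor drift — level alarm yes; selectivity down yes; pressure fluctuation yes; odor noted yes; particulate in product NO
(B) seal leak — level alarm yes; selectivity down yes (through particulate in product → conversion up → selectivity down); pressure fluctuation yes; odor noted yes; particulate in product yes
(C) control-valve stiction — does not account for level alarm, pressure fluctuation
(D) filter breakthrough — level alarm yes; selectivity down NO; pressure fluctuation yes; odor noted NO; particulate in product NO
(B) is the only candidate with no mismatches.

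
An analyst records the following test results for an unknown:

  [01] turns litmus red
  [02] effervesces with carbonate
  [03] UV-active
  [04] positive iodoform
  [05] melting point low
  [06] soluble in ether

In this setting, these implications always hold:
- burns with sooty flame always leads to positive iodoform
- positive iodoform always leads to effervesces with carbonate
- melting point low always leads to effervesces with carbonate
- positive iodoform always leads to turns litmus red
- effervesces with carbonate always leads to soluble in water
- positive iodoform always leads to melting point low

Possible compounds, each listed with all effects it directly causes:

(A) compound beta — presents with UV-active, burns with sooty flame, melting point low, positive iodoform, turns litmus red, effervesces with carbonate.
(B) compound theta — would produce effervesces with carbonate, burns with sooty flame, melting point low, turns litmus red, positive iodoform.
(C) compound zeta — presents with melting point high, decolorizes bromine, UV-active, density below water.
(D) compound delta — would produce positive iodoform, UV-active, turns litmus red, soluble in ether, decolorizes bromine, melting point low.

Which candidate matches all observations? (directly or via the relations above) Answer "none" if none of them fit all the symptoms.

D

Per-candidate check:
(A) compound beta — turns litmus red match; effervesces with carbonate match; UV-active match; positive iodoform match; melting point low match; soluble in ether miss
(B) compound theta — does not account for UV-active, soluble in ether
(C) compound zeta — turns litmus red miss; effervesces with carbonate miss; UV-active match; positive iodoform miss; melting point low miss; soluble in ether miss
(D) compound delta — turns litmus red match; effervesces with carbonate match (via melting point low → effervesces with carbonate); UV-active match; positive iodoform match; melting point low match; soluble in ether match
Only (D) is consistent with every observation.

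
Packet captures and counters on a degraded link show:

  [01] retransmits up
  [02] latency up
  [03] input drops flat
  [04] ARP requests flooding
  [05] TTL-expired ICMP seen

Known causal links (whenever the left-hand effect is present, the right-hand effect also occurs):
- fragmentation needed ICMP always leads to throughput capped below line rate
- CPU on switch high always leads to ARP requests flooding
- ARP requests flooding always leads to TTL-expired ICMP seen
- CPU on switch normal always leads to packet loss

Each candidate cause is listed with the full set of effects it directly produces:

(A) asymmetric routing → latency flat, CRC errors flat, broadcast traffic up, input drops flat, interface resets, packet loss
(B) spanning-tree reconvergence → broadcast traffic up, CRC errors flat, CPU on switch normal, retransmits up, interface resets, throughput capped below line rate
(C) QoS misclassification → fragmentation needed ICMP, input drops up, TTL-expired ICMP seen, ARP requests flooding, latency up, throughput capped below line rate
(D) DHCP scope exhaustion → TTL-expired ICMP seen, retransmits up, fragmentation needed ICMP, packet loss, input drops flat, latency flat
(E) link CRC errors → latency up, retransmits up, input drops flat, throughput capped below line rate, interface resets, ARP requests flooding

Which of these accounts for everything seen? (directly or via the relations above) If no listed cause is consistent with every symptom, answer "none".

Testing each hypothesis:
(A) asymmetric routing — fails on retransmits up, latency up, ARP requests flooding, TTL-expired ICMP seen (predicts latency flat, not latency up)
(B) spanning-tree reconvergence — does not account for latency up, input drops flat, ARP requests flooding, TTL-expired ICMP seen
(C) QoS misclassification — retransmits up NO; latency up yes; input drops flat NO; ARP requests flooding yes; TTL-expired ICMP seen yes
(D) DHCP scope exhaustion — retransmits up yes; latency up NO; input drops flat yes; ARP requests flooding NO; TTL-expired ICMP seen yes
(E) link CRC errors — retransmits up yes; latency up yes; input drops flat yes; ARP requests flooding yes; TTL-expired ICMP seen yes (through ARP requests flooding → TTL-expired ICMP seen)
Only (E) is consistent with every observation.

E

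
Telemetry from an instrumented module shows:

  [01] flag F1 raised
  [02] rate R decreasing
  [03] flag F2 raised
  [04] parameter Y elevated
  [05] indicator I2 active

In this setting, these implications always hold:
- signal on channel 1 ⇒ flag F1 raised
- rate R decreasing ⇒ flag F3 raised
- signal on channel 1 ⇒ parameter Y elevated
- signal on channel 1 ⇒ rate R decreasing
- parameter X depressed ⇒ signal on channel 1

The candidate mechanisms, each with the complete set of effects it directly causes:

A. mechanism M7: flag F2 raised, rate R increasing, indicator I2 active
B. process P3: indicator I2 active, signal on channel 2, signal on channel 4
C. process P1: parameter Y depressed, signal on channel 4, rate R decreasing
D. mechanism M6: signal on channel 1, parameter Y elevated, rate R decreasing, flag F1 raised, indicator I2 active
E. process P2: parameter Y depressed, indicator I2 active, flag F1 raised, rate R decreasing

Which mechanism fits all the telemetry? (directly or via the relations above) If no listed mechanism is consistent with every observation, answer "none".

Checking each candidate against the observations:
(A) mechanism M7 — fails on flag F1 raised, rate R decreasing, parameter Y elevated (predicts rate R increasing, not rate R decreasing)
(B) process P3 — flag F1 raised -; rate R decreasing -; flag F2 raised -; parameter Y elevated -; indicator I2 active +
(C) process P1 — flag F1 raised -; rate R decreasing +; flag F2 raised -; parameter Y elevated -; indicator I2 active -
(D) mechanism M6 — does not account for flag F2 raised
(E) process P2 — flag F1 raised +; rate R decreasing +; flag F2 raised -; parameter Y elevated -; indicator I2 active +
None of the listed candidates fits everything.

none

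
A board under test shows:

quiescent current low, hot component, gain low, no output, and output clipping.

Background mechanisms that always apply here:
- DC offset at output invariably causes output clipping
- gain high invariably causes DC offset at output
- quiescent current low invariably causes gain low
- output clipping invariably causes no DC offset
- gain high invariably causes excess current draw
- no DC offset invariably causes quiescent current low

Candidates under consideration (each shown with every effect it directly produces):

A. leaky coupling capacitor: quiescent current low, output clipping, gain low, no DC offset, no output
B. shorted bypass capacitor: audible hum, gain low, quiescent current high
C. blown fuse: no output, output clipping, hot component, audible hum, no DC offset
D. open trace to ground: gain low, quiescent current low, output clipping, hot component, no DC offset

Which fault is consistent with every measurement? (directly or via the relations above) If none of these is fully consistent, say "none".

C

Per-candidate check:
(A) leaky coupling capacitor — quiescent current low ✓; hot component ✗; gain low ✓; no output ✓; output clipping ✓
(B) shorted bypass capacitor — fails on quiescent current low, hot component, no output, output clipping (predicts quiescent current high, not quiescent current low)
(C) blown fuse — quiescent current low ✓ (through no DC offset → quiescent current low); hot component ✓; gain low ✓ (through no DC offset → quiescent current low → gain low); no output ✓; output clipping ✓
(D) open trace to ground — does not account for no output
(C) alone accounts for all the evidence.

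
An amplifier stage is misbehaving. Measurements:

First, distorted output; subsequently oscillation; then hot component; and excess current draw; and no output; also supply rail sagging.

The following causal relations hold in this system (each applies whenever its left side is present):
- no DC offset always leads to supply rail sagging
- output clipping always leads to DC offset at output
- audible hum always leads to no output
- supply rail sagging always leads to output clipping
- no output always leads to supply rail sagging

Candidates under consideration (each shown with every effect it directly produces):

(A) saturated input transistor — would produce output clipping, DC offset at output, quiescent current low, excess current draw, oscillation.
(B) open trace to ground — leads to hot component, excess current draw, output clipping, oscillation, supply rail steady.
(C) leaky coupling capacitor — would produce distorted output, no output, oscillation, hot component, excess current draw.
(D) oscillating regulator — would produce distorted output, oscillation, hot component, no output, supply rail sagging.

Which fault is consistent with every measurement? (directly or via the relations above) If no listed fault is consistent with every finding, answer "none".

C

Per-candidate check:
(A) saturated input transistor — distorted output NO; oscillation yes; hot component NO; excess current draw yes; no output NO; supply rail sagging NO
(B) open trace to ground — fails on distorted output, no output, supply rail sagging (predicts supply rail steady, not supply rail sagging)
(C) leaky coupling capacitor — accounts for every observation (supply rail sagging by no output → supply rail sagging)
(D) oscillating regulator — does not account for excess current draw
Only (C) is consistent with every observation.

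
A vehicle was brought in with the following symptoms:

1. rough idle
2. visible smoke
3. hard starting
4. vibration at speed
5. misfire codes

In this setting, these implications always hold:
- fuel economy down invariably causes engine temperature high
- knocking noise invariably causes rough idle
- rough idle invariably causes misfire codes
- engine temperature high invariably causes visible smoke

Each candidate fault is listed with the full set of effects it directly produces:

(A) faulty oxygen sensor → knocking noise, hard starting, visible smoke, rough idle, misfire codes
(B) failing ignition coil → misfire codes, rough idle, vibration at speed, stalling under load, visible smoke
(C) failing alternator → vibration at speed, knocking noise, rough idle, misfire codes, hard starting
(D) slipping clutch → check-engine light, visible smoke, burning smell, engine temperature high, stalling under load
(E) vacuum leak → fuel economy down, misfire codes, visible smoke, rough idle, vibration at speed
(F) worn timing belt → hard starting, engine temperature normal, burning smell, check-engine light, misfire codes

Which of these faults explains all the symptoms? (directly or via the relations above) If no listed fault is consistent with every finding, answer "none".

none

Checking each candidate against the observations:
(A) faulty oxygen sensor — does not account for vibration at speed
(B) failing ignition coil — rough idle match; visible smoke match; hard starting miss; vibration at speed match; misfire codes match
(C) failing alternator — rough idle match; visible smoke miss; hard starting match; vibration at speed match; misfire codes match
(D) slipping clutch — does not account for rough idle, hard starting, vibration at speed, misfire codes
(E) vacuum leak — rough idle match; visible smoke match; hard starting miss; vibration at speed match; misfire codes match
(F) worn timing belt — does not account for rough idle, visible smoke, vibration at speed
No candidate is consistent with all observations.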